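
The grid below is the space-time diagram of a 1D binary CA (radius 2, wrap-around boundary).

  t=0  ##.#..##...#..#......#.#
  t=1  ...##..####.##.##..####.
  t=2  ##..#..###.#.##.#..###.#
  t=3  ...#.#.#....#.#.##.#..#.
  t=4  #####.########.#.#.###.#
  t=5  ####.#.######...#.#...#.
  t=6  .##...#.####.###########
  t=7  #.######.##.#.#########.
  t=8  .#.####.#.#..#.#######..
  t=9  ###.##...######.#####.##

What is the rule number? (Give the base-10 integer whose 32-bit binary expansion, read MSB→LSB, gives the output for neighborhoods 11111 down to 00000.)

3373776806

  [31] ##### => #  t=4,i=1
  [30] ####. => #  t=1,i=9
  [29] ###.# => .  t=0,i=1
  [28] ###.. => .  t=1,i=22
  [27] ##.## => #  t=1,i=11
  [26] ##.#. => .  t=0,i=2
  [25] ##..# => .  t=1,i=5
  [24] ##... => #  t=0,i=8
  [23] #.### => .  t=0,i=23
  [22] #.##. => .  t=1,i=12
  [21] #.#.# => .  t=2,i=11
  [20] #.#.. => #  t=0,i=3
  [19] #..## => .  t=0,i=5
  [18] #..#. => #  t=0,i=13
  [17] #...# => #  t=0,i=9
  [16] #.... => #  t=0,i=16
  [15] .#### => #  t=1,i=8
  [14] .###. => .  t=0,i=0
  [13] .##.# => #  t=1,i=13
  [12] .##.. => #  t=0,i=7
  [11] .#.## => #  t=0,i=22
  [10] .#.#. => #  t=3,i=4
  [9] .#..# => #  t=0,i=4
  [8] .#... => #  t=0,i=15
  [7] ..### => #  t=1,i=7
  [6] ..##. => .  t=0,i=6
  [5] ..#.# => #  t=0,i=21
  [4] ..#.. => .  t=0,i=11
  [3] ...## => .  t=1,i=2
  [2] ...#. => #  t=0,i=10
  [1] ....# => #  t=0,i=19
  [0] ..... => .  t=0,i=17
  bits 11001001000101111011111110100110 = 3373776806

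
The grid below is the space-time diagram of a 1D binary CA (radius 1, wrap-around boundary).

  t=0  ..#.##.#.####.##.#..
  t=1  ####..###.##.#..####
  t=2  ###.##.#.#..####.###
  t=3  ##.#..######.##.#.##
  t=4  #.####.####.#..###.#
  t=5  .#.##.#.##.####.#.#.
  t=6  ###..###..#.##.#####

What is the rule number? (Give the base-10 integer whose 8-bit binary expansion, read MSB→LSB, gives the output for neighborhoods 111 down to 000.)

183

  ###|#  b7=1 t=0,i=10
  ##.|.  b6=0 t=0,i=5
  #.#|#  b5=1 t=0,i=3
  #..|#  b4=1 t=0,i=18
  .##|.  b3=0 t=0,i=4
  .#.|#  b2=1 t=0,i=2
  ..#|#  b1=1 t=0,i=1
  ...|#  b0=1 t=0,i=0
  bits 10110111 = 183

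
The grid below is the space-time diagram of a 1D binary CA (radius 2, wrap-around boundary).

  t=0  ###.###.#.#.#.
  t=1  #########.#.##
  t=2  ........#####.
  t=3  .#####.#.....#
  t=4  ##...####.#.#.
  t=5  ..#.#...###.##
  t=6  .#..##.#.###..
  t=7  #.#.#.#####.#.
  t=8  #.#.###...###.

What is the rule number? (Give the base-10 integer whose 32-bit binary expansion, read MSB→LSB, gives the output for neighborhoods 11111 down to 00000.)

766790477

  nb #####: next=.  (t=1,i=0, bit31=0)
  nb ####.: next=.  (t=1,i=7, bit30=0)
  nb ###.#: next=#  (t=0,i=2, bit29=1)
  nb ###..: next=.  (t=2,i=12, bit28=0)
  nb ##.##: next=#  (t=0,i=3, bit27=1)
  nb ##.#.: next=#  (t=0,i=7, bit26=1)
  nb ##..#: next=.  (t=5,i=0, bit25=0)
  nb ##...: next=#  (t=2,i=13, bit24=1)
  nb #.###: next=#  (t=0,i=0, bit23=1)
  nb #.##.: next=.  (t=4,i=0, bit22=0)
  nb #.#.#: next=#  (t=0,i=8, bit21=1)
  nb #.#..: next=#  (t=3,i=7, bit20=1)
  nb #..##: next=.  (t=6,i=3, bit19=0)
  nb #..#.: next=#  (t=5,i=1, bit18=1)
  nb #...#: next=.  (t=4,i=3, bit17=0)
  nb #....: next=.  (t=2,i=0, bit16=0)
  nb .####: next=.  (t=1,i=13, bit15=0)
  nb .###.: next=#  (t=0,i=1, bit14=1)
  nb .##.#: next=.  (t=6,i=5, bit13=0)
  nb .##..: next=.  (t=4,i=1, bit12=0)
  nb .#.##: next=#  (t=0,i=13, bit11=1)
  nb .#.#.: next=.  (t=0,i=9, bit10=0)
  nb .#..#: next=#  (t=6,i=2, bit9=1)
  nb .#...: next=#  (t=3,i=8, bit8=1)
  nb ..###: next=.  (t=2,i=8, bit7=0)
  nb ..##.: next=#  (t=6,i=4, bit6=1)
  nb ..#.#: next=.  (t=3,i=13, bit5=0)
  nb ..#..: next=.  (t=6,i=1, bit4=0)
  nb ...##: next=#  (t=2,i=7, bit3=1)
  nb ...#.: next=#  (t=3,i=12, bit2=1)
  nb ....#: next=.  (t=2,i=6, bit1=0)
  nb .....: next=#  (t=2,i=1, bit0=1)
  bits 00101101101101000100101101001101 = 766790477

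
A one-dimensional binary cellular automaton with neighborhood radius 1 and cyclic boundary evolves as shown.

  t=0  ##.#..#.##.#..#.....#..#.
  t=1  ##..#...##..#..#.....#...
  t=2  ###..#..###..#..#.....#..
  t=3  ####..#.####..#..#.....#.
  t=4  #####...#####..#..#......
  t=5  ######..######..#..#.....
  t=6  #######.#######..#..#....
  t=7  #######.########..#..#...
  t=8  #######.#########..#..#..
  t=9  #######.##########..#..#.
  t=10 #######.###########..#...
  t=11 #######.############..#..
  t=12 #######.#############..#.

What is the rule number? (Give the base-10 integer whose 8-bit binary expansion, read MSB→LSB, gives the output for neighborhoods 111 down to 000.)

  [7] ### => #  t=2,i=1
  [6] ##. => #  t=0,i=1
  [5] #.# => .  t=0,i=2
  [4] #.. => #  t=0,i=4
  [3] .## => #  t=0,i=0
  [2] .#. => .  t=0,i=3
  [1] ..# => .  t=0,i=5
  [0] ... => .  t=0,i=16
  bits 11011000 = 216

216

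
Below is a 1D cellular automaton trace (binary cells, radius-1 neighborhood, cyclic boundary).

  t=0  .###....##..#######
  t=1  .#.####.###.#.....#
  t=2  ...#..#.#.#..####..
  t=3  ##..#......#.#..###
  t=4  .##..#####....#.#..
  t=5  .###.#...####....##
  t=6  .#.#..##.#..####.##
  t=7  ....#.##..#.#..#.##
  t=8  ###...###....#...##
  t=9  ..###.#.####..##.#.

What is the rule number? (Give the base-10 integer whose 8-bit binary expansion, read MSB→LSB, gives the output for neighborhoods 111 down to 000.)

89

  [7] ### => .  t=0,i=2
  [6] ##. => #  t=0,i=3
  [5] #.# => .  t=0,i=0
  [4] #.. => #  t=0,i=4
  [3] .## => #  t=0,i=1
  [2] .#. => .  t=1,i=1
  [1] ..# => .  t=0,i=7
  [0] ... => #  t=0,i=5
  bits 01011001 = 89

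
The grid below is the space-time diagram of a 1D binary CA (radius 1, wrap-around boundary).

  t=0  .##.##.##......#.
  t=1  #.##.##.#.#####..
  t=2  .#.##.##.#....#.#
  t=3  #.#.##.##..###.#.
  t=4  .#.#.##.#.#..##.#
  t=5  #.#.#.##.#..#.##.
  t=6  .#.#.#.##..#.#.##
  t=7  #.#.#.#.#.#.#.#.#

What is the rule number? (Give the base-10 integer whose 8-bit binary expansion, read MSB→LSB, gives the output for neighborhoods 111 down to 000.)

99

  [7] ### => .  t=1,i=11
  [6] ##. => #  t=0,i=2
  [5] #.# => #  t=0,i=3
  [4] #.. => .  t=0,i=9
  [3] .## => .  t=0,i=1
  [2] .#. => .  t=0,i=15
  [1] ..# => #  t=0,i=0
  [0] ... => #  t=0,i=10
  bits 01100011 = 99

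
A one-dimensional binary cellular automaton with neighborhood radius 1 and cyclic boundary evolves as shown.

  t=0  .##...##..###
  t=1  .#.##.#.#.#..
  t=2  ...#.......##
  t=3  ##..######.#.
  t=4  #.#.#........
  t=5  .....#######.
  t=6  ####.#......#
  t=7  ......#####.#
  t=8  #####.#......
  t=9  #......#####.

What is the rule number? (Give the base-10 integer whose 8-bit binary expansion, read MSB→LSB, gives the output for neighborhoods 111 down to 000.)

  [7] ### => .  t=0,i=11
  [6] ##. => .  t=0,i=2
  [5] #.# => .  t=0,i=0
  [4] #.. => #  t=0,i=3
  [3] .## => #  t=0,i=1
  [2] .#. => .  t=1,i=1
  [1] ..# => .  t=0,i=5
  [0] ... => #  t=0,i=4
  bits 00011001 = 25

25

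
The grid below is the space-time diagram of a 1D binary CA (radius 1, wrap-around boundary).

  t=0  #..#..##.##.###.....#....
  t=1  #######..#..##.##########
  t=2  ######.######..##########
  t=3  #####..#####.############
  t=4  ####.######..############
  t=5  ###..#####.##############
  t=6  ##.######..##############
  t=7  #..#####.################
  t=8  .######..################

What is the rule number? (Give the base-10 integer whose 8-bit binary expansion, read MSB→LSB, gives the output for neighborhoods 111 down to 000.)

  ### -> #   bit 7 = 1  t=0,i=13
  ##. -> .   bit 6 = 0  t=0,i=7
  #.# -> .   bit 5 = 0  t=0,i=8
  #.. -> #   bit 4 = 1  t=0,i=1
  .## -> #   bit 3 = 1  t=0,i=6
  .#. -> #   bit 2 = 1  t=0,i=0
  ..# -> #   bit 1 = 1  t=0,i=2
  ... -> #   bit 0 = 1  t=0,i=16
  bits 10011111 = 159

159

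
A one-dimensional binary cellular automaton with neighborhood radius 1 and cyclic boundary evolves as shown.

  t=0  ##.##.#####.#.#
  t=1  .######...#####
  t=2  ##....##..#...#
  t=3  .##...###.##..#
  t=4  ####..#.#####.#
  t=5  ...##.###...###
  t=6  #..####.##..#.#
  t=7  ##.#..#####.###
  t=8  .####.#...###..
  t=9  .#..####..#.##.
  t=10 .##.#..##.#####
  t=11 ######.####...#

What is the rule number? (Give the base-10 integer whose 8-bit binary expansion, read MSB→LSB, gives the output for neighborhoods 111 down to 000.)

124

  ###|.  b7=0 t=0,i=0
  ##.|#  b6=1 t=0,i=1
  #.#|#  b5=1 t=0,i=2
  #..|#  b4=1 t=1,i=7
  .##|#  b3=1 t=0,i=3
  .#.|#  b2=1 t=0,i=12
  ..#|.  b1=0 t=1,i=9
  ...|.  b0=0 t=1,i=8
  bits 01111100 = 124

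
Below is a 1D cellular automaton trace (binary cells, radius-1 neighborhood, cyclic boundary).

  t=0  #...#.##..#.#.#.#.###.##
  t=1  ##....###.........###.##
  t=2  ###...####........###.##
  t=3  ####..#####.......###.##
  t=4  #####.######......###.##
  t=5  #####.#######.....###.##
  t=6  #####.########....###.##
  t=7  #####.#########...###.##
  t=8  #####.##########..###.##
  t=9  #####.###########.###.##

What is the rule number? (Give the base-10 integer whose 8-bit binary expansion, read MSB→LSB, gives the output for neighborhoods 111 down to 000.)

  ### -> #   bit 7 = 1  t=0,i=19
  ##. -> #   bit 6 = 1  t=0,i=0
  #.# -> .   bit 5 = 0  t=0,i=5
  #.. -> #   bit 4 = 1  t=0,i=1
  .## -> #   bit 3 = 1  t=0,i=6
  .#. -> .   bit 2 = 0  t=0,i=4
  ..# -> .   bit 1 = 0  t=0,i=3
  ... -> .   bit 0 = 0  t=0,i=2
  bits 11011000 = 216

216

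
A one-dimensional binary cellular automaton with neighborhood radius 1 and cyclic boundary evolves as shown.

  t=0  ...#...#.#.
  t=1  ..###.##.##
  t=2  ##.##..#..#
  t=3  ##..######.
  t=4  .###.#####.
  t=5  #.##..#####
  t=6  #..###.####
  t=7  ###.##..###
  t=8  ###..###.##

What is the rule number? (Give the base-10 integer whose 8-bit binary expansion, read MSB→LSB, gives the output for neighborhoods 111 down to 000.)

  ###|#  b7=1 t=1,i=3
  ##.|#  b6=1 t=1,i=4
  #.#|.  b5=0 t=0,i=8
  #..|#  b4=1 t=0,i=4
  .##|.  b3=0 t=1,i=2
  .#.|#  b2=1 t=0,i=3
  ..#|#  b1=1 t=0,i=2
  ...|.  b0=0 t=0,i=0
  bits 11010110 = 214

214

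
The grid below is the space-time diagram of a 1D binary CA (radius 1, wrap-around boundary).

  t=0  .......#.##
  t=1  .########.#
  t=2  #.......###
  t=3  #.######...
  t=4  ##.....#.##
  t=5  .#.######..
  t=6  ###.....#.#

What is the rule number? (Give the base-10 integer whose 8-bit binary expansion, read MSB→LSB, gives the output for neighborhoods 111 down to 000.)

  nb ###: next=.  (t=1,i=2, bit7=0)
  nb ##.: next=#  (t=0,i=10, bit6=1)
  nb #.#: next=#  (t=0,i=8, bit5=1)
  nb #..: next=.  (t=0,i=0, bit4=0)
  nb .##: next=.  (t=0,i=9, bit3=0)
  nb .#.: next=#  (t=0,i=7, bit2=1)
  nb ..#: next=#  (t=0,i=6, bit1=1)
  nb ...: next=#  (t=0,i=1, bit0=1)
  bits 01100111 = 103

103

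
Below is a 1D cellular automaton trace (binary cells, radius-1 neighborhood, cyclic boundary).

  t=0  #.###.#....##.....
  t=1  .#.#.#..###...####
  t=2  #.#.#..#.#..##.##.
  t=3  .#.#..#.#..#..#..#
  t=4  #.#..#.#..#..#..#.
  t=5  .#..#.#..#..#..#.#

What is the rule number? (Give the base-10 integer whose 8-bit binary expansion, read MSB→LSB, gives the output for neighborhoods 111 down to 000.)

163

  ### -> #   bit 7 = 1  t=0,i=3
  ##. -> .   bit 6 = 0  t=0,i=4
  #.# -> #   bit 5 = 1  t=0,i=1
  #.. -> .   bit 4 = 0  t=0,i=7
  .## -> .   bit 3 = 0  t=0,i=2
  .#. -> .   bit 2 = 0  t=0,i=0
  ..# -> #   bit 1 = 1  t=0,i=10
  ... -> #   bit 0 = 1  t=0,i=8
  bits 10100011 = 163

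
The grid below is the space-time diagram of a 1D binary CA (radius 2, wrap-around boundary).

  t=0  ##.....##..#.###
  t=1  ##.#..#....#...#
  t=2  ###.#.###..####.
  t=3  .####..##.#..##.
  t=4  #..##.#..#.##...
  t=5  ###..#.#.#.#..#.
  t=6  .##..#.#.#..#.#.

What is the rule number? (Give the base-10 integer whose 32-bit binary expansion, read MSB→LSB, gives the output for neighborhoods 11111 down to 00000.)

4100670264

  nb #####: next=#  (t=0,i=15, bit31=1)
  nb ####.: next=#  (t=0,i=0, bit30=1)
  nb ###.#: next=#  (t=1,i=1, bit29=1)
  nb ###..: next=#  (t=0,i=1, bit28=1)
  nb ##.##: next=.  (t=2,i=15, bit27=0)
  nb ##.#.: next=#  (t=1,i=2, bit26=1)
  nb ##..#: next=.  (t=0,i=9, bit25=0)
  nb ##...: next=.  (t=0,i=2, bit24=0)
  nb #.###: next=.  (t=0,i=13, bit23=0)
  nb #.##.: next=#  (t=4,i=11, bit22=1)
  nb #.#.#: next=#  (t=2,i=4, bit21=1)
  nb #.#..: next=.  (t=1,i=3, bit20=0)
  nb #..##: next=#  (t=2,i=10, bit19=1)
  nb #..#.: next=.  (t=0,i=10, bit18=0)
  nb #...#: next=#  (t=1,i=13, bit17=1)
  nb #....: next=#  (t=0,i=3, bit16=1)
  nb .####: next=.  (t=0,i=14, bit15=0)
  nb .###.: next=#  (t=1,i=0, bit14=1)
  nb .##.#: next=.  (t=3,i=8, bit13=0)
  nb .##..: next=.  (t=0,i=8, bit12=0)
  nb .#.##: next=.  (t=0,i=12, bit11=0)
  nb .#.#.: next=.  (t=5,i=6, bit10=0)
  nb .#..#: next=#  (t=1,i=4, bit9=1)
  nb .#...: next=#  (t=1,i=7, bit8=1)
  nb ..###: next=.  (t=1,i=15, bit7=0)
  nb ..##.: next=.  (t=0,i=7, bit6=0)
  nb ..#.#: next=#  (t=0,i=11, bit5=1)
  nb ..#..: next=#  (t=1,i=6, bit4=1)
  nb ...##: next=#  (t=0,i=6, bit3=1)
  nb ...#.: next=.  (t=1,i=10, bit2=0)
  nb ....#: next=.  (t=0,i=5, bit1=0)
  nb .....: next=.  (t=0,i=4, bit0=0)
  bits 11110100011010110100001100111000 = 4100670264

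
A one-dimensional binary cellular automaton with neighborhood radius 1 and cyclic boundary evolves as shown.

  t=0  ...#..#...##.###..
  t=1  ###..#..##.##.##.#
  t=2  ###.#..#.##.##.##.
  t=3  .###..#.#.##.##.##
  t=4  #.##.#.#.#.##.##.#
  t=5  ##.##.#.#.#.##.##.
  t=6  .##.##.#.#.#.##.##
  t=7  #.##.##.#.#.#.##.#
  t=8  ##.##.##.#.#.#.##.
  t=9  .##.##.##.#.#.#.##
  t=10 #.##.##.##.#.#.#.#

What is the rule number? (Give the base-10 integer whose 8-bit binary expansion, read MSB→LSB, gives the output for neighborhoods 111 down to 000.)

227

  ###|#  b7=1 t=0,i=14
  ##.|#  b6=1 t=0,i=11
  #.#|#  b5=1 t=0,i=12
  #..|.  b4=0 t=0,i=4
  .##|.  b3=0 t=0,i=10
  .#.|.  b2=0 t=0,i=3
  ..#|#  b1=1 t=0,i=2
  ...|#  b0=1 t=0,i=0
  bits 11100011 = 227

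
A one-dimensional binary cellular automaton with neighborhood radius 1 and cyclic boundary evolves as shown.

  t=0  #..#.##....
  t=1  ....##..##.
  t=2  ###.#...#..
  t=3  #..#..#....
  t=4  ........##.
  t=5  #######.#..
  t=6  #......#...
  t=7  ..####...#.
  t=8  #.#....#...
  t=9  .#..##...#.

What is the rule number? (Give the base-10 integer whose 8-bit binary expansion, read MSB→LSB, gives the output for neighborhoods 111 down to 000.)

  [7] ### => .  t=2,i=1
  [6] ##. => .  t=0,i=6
  [5] #.# => #  t=0,i=4
  [4] #.. => .  t=0,i=1
  [3] .## => #  t=0,i=5
  [2] .#. => .  t=0,i=0
  [1] ..# => .  t=0,i=2
  [0] ... => #  t=0,i=8
  bits 00101001 = 41

41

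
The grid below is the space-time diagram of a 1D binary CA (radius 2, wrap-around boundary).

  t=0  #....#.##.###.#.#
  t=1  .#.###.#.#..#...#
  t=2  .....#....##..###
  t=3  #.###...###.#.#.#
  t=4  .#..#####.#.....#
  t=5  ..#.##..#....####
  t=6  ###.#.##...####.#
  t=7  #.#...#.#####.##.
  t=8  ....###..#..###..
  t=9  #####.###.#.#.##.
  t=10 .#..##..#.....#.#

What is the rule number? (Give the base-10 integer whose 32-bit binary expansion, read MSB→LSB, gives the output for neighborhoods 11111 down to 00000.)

  #####|.  b31=0 t=4,i=6
  ####.|.  b30=0 t=4,i=7
  ###.#|#  b29=1 t=0,i=12
  ###..|#  b28=1 t=2,i=16
  ##.##|#  b27=1 t=0,i=9
  ##.#.|.  b26=0 t=0,i=13
  ##..#|#  b25=1 t=2,i=12
  ##...|#  b24=1 t=0,i=1
  #.###|.  b23=0 t=0,i=10
  #.##.|#  b22=1 t=0,i=7
  #.#.#|.  b21=0 t=0,i=14
  #.#..|.  b20=0 t=1,i=9
  #..##|.  b19=0 t=2,i=13
  #..#.|#  b18=1 t=1,i=11
  #...#|#  b17=1 t=1,i=14
  #....|.  b16=0 t=0,i=2
  .####|#  b15=1 t=4,i=5
  .###.|.  b14=0 t=0,i=11
  .##.#|.  b13=0 t=0,i=8
  .##..|.  b12=0 t=0,i=0
  .#.##|.  b11=0 t=0,i=6
  .#.#.|.  b10=0 t=1,i=0
  .#..#|#  b9=1 t=1,i=10
  .#...|.  b8=0 t=1,i=13
  ..###|#  b7=1 t=2,i=14
  ..##.|#  b6=1 t=2,i=10
  ..#.#|#  b5=1 t=0,i=5
  ..#..|.  b4=0 t=1,i=12
  ...##|#  b3=1 t=2,i=9
  ...#.|#  b2=1 t=0,i=4
  ....#|#  b1=1 t=0,i=3
  .....|#  b0=1 t=2,i=2
  bits 00111011010001101000001011101111 = 994476783

994476783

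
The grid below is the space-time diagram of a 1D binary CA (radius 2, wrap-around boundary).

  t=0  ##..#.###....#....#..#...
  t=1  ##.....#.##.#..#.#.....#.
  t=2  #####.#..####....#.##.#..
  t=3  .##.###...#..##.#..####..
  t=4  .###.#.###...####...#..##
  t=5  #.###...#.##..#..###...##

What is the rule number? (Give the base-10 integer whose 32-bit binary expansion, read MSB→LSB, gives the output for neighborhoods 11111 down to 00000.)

2907959365

  nb #####: next=#  (t=2,i=2, bit31=1)
  nb ####.: next=.  (t=2,i=3, bit30=0)
  nb ###.#: next=#  (t=2,i=4, bit29=1)
  nb ###..: next=.  (t=0,i=8, bit28=0)
  nb ##.##: next=#  (t=3,i=3, bit27=1)
  nb ##.#.: next=#  (t=1,i=11, bit26=1)
  nb ##..#: next=.  (t=0,i=2, bit25=0)
  nb ##...: next=#  (t=0,i=9, bit24=1)
  nb #.###: next=.  (t=0,i=6, bit23=0)
  nb #.##.: next=#  (t=1,i=0, bit22=1)
  nb #.#.#: next=.  (t=4,i=5, bit21=0)
  nb #.#..: next=#  (t=1,i=12, bit20=1)
  nb #..##: next=.  (t=2,i=8, bit19=0)
  nb #..#.: next=.  (t=0,i=3, bit18=0)
  nb #...#: next=#  (t=0,i=23, bit17=1)
  nb #....: next=#  (t=0,i=10, bit16=1)
  nb .####: next=#  (t=2,i=1, bit15=1)
  nb .###.: next=#  (t=0,i=7, bit14=1)
  nb .##.#: next=#  (t=1,i=10, bit13=1)
  nb .##..: next=#  (t=0,i=1, bit12=1)
  nb .#.##: next=.  (t=0,i=5, bit11=0)
  nb .#.#.: next=.  (t=1,i=16, bit10=0)
  nb .#..#: next=.  (t=0,i=19, bit9=0)
  nb .#...: next=.  (t=0,i=14, bit8=0)
  nb ..###: next=.  (t=2,i=0, bit7=0)
  nb ..##.: next=#  (t=0,i=0, bit6=1)
  nb ..#.#: next=.  (t=0,i=4, bit5=0)
  nb ..#..: next=.  (t=0,i=13, bit4=0)
  nb ...##: next=.  (t=0,i=24, bit3=0)
  nb ...#.: next=#  (t=0,i=12, bit2=1)
  nb ....#: next=.  (t=0,i=11, bit1=0)
  nb .....: next=#  (t=1,i=4, bit0=1)
  bits 10101101010100111111000001000101 = 2907959365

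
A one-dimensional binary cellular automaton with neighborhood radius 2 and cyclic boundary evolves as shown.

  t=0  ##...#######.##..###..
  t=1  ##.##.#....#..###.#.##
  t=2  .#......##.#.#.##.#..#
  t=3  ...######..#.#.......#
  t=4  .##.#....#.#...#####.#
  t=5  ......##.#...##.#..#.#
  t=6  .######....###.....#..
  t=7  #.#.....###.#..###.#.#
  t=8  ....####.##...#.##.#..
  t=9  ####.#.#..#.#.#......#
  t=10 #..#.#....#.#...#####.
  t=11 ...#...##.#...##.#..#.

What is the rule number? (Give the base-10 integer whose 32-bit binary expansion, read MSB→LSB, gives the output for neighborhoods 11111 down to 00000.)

573296763

  nb #####: next=.  (t=0,i=7, bit31=0)
  nb ####.: next=.  (t=0,i=10, bit30=0)
  nb ###.#: next=#  (t=0,i=11, bit29=1)
  nb ###..: next=.  (t=0,i=19, bit28=0)
  nb ##.##: next=.  (t=0,i=12, bit27=0)
  nb ##.#.: next=.  (t=1,i=5, bit26=0)
  nb ##..#: next=#  (t=0,i=15, bit25=1)
  nb ##...: next=.  (t=0,i=2, bit24=0)
  nb #.###: next=.  (t=1,i=20, bit23=0)
  nb #.##.: next=.  (t=0,i=13, bit22=0)
  nb #.#.#: next=#  (t=1,i=18, bit21=1)
  nb #.#..: next=.  (t=1,i=6, bit20=0)
  nb #..##: next=#  (t=0,i=16, bit19=1)
  nb #..#.: next=.  (t=2,i=20, bit18=0)
  nb #...#: next=#  (t=0,i=3, bit17=1)
  nb #....: next=#  (t=1,i=8, bit16=1)
  nb .####: next=#  (t=0,i=6, bit15=1)
  nb .###.: next=#  (t=0,i=18, bit14=1)
  nb .##.#: next=.  (t=1,i=4, bit13=0)
  nb .##..: next=#  (t=0,i=1, bit12=1)
  nb .#.##: next=.  (t=1,i=19, bit11=0)
  nb .#.#.: next=.  (t=2,i=0, bit10=0)
  nb .#..#: next=.  (t=1,i=12, bit9=0)
  nb .#...: next=.  (t=1,i=7, bit8=0)
  nb ..###: next=.  (t=0,i=5, bit7=0)
  nb ..##.: next=#  (t=0,i=0, bit6=1)
  nb ..#.#: next=#  (t=2,i=21, bit5=1)
  nb ..#..: next=#  (t=1,i=11, bit4=1)
  nb ...##: next=#  (t=0,i=4, bit3=1)
  nb ...#.: next=.  (t=1,i=10, bit2=0)
  nb ....#: next=#  (t=1,i=9, bit1=1)
  nb .....: next=#  (t=2,i=4, bit0=1)
  bits 00100010001010111101000001111011 = 573296763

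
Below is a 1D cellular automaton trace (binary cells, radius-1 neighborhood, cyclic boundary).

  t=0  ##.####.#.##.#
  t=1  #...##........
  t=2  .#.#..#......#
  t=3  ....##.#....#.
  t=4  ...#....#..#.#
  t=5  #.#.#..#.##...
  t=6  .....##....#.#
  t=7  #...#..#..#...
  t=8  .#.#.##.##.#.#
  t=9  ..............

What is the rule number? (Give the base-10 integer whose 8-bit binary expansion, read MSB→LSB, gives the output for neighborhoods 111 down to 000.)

  [7] ### => #  t=0,i=0
  [6] ##. => .  t=0,i=1
  [5] #.# => .  t=0,i=2
  [4] #.. => #  t=1,i=1
  [3] .## => .  t=0,i=3
  [2] .#. => .  t=0,i=8
  [1] ..# => #  t=1,i=3
  [0] ... => .  t=1,i=2
  bits 10010010 = 146

146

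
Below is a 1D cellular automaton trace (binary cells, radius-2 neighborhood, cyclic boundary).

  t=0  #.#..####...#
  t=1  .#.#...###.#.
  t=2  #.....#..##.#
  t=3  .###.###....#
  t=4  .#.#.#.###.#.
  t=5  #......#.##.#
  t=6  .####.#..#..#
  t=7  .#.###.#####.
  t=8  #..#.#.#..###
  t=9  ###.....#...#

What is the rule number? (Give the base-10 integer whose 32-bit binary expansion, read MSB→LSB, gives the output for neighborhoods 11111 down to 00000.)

2009399837

  nb #####: next=.  (t=7,i=9, bit31=0)
  nb ####.: next=#  (t=0,i=7, bit30=1)
  nb ###.#: next=#  (t=1,i=9, bit29=1)
  nb ###..: next=#  (t=0,i=8, bit28=1)
  nb ##.##: next=.  (t=2,i=11, bit27=0)
  nb ##.#.: next=#  (t=0,i=1, bit26=1)
  nb ##..#: next=#  (t=7,i=12, bit25=1)
  nb ##...: next=#  (t=0,i=9, bit24=1)
  nb #.###: next=#  (t=3,i=1, bit23=1)
  nb #.##.: next=#  (t=2,i=12, bit22=1)
  nb #.#.#: next=.  (t=4,i=3, bit21=0)
  nb #.#..: next=.  (t=0,i=2, bit20=0)
  nb #..##: next=.  (t=0,i=4, bit19=0)
  nb #..#.: next=#  (t=1,i=0, bit18=1)
  nb #...#: next=.  (t=0,i=10, bit17=0)
  nb #....: next=#  (t=2,i=2, bit16=1)
  nb .####: next=.  (t=0,i=6, bit15=0)
  nb .###.: next=.  (t=1,i=8, bit14=0)
  nb .##.#: next=.  (t=0,i=0, bit13=0)
  nb .##..: next=.  (t=2,i=0, bit12=0)
  nb .#.##: next=.  (t=3,i=0, bit11=0)
  nb .#.#.: next=.  (t=1,i=2, bit10=0)
  nb .#..#: next=#  (t=0,i=3, bit9=1)
  nb .#...: next=.  (t=1,i=4, bit8=0)
  nb ..###: next=.  (t=0,i=5, bit7=0)
  nb ..##.: next=.  (t=0,i=12, bit6=0)
  nb ..#.#: next=.  (t=1,i=1, bit5=0)
  nb ..#..: next=#  (t=2,i=6, bit4=1)
  nb ...##: next=#  (t=0,i=11, bit3=1)
  nb ...#.: next=#  (t=2,i=5, bit2=1)
  nb ....#: next=.  (t=2,i=4, bit1=0)
  nb .....: next=#  (t=2,i=3, bit0=1)
  bits 01110111110001010000001000011101 = 2009399837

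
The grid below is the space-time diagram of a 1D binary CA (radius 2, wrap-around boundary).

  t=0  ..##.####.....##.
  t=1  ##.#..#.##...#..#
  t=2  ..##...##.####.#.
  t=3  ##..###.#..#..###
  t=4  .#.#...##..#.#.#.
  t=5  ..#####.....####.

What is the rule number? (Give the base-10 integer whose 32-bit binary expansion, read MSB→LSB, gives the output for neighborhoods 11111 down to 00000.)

360361244

  #####|.  b31=0 t=3,i=16
  ####.|.  b30=0 t=0,i=7
  ###.#|.  b29=0 t=1,i=1
  ###..|#  b28=1 t=0,i=8
  ##.##|.  b27=0 t=0,i=4
  ##.#.|#  b26=1 t=1,i=2
  ##..#|.  b25=0 t=3,i=2
  ##...|#  b24=1 t=0,i=9
  #.###|.  b23=0 t=0,i=5
  #.##.|#  b22=1 t=1,i=8
  #.#.#|#  b21=1 t=4,i=13
  #.#..|#  b20=1 t=1,i=3
  #..##|#  b19=1 t=1,i=15
  #..#.|.  b18=0 t=1,i=5
  #...#|#  b17=1 t=0,i=0
  #....|.  b16=0 t=0,i=10
  .####|#  b15=1 t=0,i=6
  .###.|.  b14=0 t=1,i=0
  .##.#|#  b13=1 t=0,i=3
  .##..|.  b12=0 t=0,i=15
  .#.##|#  b11=1 t=1,i=7
  .#.#.|#  b10=1 t=4,i=2
  .#..#|.  b9=0 t=1,i=4
  .#...|#  b8=1 t=2,i=16
  ..###|.  b7=0 t=1,i=16
  ..##.|.  b6=0 t=0,i=2
  ..#.#|.  b5=0 t=1,i=6
  ..#..|#  b4=1 t=1,i=13
  ...##|#  b3=1 t=0,i=1
  ...#.|#  b2=1 t=1,i=12
  ....#|.  b1=0 t=0,i=12
  .....|.  b0=0 t=0,i=11
  bits 00010101011110101010110100011100 = 360361244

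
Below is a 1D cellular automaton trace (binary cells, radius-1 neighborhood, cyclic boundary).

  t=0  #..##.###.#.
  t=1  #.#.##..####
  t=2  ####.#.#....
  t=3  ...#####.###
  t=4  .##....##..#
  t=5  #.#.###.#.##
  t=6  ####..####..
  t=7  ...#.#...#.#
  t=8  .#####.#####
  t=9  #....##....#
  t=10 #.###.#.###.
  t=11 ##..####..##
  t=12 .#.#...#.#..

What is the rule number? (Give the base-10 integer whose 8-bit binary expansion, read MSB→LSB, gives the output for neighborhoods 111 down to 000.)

103

  nb ###: next=.  (t=0,i=7, bit7=0)
  nb ##.: next=#  (t=0,i=4, bit6=1)
  nb #.#: next=#  (t=0,i=5, bit5=1)
  nb #..: next=.  (t=0,i=1, bit4=0)
  nb .##: next=.  (t=0,i=3, bit3=0)
  nb .#.: next=#  (t=0,i=0, bit2=1)
  nb ..#: next=#  (t=0,i=2, bit1=1)
  nb ...: next=#  (t=2,i=9, bit0=1)
  bits 01100111 = 103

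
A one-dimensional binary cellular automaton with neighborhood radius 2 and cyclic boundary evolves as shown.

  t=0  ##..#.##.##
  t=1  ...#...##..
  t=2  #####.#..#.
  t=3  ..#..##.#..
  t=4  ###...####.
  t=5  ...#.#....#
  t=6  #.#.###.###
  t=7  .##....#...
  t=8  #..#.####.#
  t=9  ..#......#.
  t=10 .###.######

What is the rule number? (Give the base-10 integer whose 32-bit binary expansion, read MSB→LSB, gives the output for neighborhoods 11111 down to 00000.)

2369004831

  nb #####: next=#  (t=2,i=2, bit31=1)
  nb ####.: next=.  (t=0,i=0, bit30=0)
  nb ###.#: next=.  (t=2,i=4, bit29=0)
  nb ###..: next=.  (t=0,i=1, bit28=0)
  nb ##.##: next=#  (t=0,i=8, bit27=1)
  nb ##.#.: next=#  (t=2,i=5, bit26=1)
  nb ##..#: next=.  (t=0,i=2, bit25=0)
  nb ##...: next=#  (t=1,i=9, bit24=1)
  nb #.###: next=.  (t=0,i=9, bit23=0)
  nb #.##.: next=.  (t=0,i=6, bit22=0)
  nb #.#.#: next=#  (t=6,i=2, bit21=1)
  nb #.#..: next=#  (t=2,i=6, bit20=1)
  nb #..##: next=.  (t=3,i=4, bit19=0)
  nb #..#.: next=#  (t=0,i=3, bit18=1)
  nb #...#: next=.  (t=1,i=5, bit17=0)
  nb #....: next=.  (t=1,i=10, bit16=0)
  nb .####: next=.  (t=0,i=10, bit15=0)
  nb .###.: next=.  (t=4,i=1, bit14=0)
  nb .##.#: next=#  (t=0,i=7, bit13=1)
  nb .##..: next=.  (t=1,i=8, bit12=0)
  nb .#.##: next=.  (t=0,i=5, bit11=0)
  nb .#.#.: next=#  (t=5,i=4, bit10=1)
  nb .#..#: next=.  (t=2,i=7, bit9=0)
  nb .#...: next=#  (t=1,i=4, bit8=1)
  nb ..###: next=.  (t=4,i=6, bit7=0)
  nb ..##.: next=.  (t=1,i=7, bit6=0)
  nb ..#.#: next=.  (t=0,i=4, bit5=0)
  nb ..#..: next=#  (t=1,i=3, bit4=1)
  nb ...##: next=#  (t=1,i=6, bit3=1)
  nb ...#.: next=#  (t=1,i=2, bit2=1)
  nb ....#: next=#  (t=1,i=1, bit1=1)
  nb .....: next=#  (t=1,i=0, bit0=1)
  bits 10001101001101000010010100011111 = 2369004831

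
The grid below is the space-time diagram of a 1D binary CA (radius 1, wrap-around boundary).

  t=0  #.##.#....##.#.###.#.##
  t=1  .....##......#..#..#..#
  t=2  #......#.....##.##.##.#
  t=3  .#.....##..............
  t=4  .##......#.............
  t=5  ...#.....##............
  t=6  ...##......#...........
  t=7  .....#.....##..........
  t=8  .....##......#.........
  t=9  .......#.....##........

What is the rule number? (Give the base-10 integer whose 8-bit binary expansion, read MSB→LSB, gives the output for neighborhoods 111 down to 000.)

148

  [7] ### => #  t=0,i=16
  [6] ##. => .  t=0,i=0
  [5] #.# => .  t=0,i=1
  [4] #.. => #  t=0,i=6
  [3] .## => .  t=0,i=2
  [2] .#. => #  t=0,i=5
  [1] ..# => .  t=0,i=9
  [0] ... => .  t=0,i=7
  bits 10010100 = 148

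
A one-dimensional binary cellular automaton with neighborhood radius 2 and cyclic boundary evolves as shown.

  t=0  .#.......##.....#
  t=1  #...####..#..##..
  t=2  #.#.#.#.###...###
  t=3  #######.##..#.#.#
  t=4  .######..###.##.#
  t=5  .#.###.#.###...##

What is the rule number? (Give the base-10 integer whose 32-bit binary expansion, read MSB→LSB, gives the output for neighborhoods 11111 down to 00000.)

3869660307

  nb #####: next=#  (t=3,i=1, bit31=1)
  nb ####.: next=#  (t=1,i=6, bit30=1)
  nb ###.#: next=#  (t=2,i=0, bit29=1)
  nb ###..: next=.  (t=1,i=7, bit28=0)
  nb ##.##: next=.  (t=3,i=7, bit27=0)
  nb ##.#.: next=#  (t=2,i=1, bit26=1)
  nb ##..#: next=#  (t=1,i=8, bit25=1)
  nb ##...: next=.  (t=0,i=11, bit24=0)
  nb #.###: next=#  (t=2,i=8, bit23=1)
  nb #.##.: next=.  (t=3,i=8, bit22=0)
  nb #.#.#: next=#  (t=2,i=2, bit21=1)
  nb #.#..: next=.  (t=0,i=1, bit20=0)
  nb #..##: next=.  (t=1,i=12, bit19=0)
  nb #..#.: next=#  (t=1,i=9, bit18=1)
  nb #...#: next=#  (t=1,i=2, bit17=1)
  nb #....: next=.  (t=0,i=3, bit16=0)
  nb .####: next=.  (t=1,i=5, bit15=0)
  nb .###.: next=#  (t=2,i=9, bit14=1)
  nb .##.#: next=.  (t=4,i=14, bit13=0)
  nb .##..: next=#  (t=0,i=10, bit12=1)
  nb .#.##: next=.  (t=2,i=7, bit11=0)
  nb .#.#.: next=#  (t=0,i=0, bit10=1)
  nb .#..#: next=.  (t=1,i=11, bit9=0)
  nb .#...: next=.  (t=0,i=2, bit8=0)
  nb ..###: next=#  (t=1,i=4, bit7=1)
  nb ..##.: next=.  (t=0,i=9, bit6=0)
  nb ..#.#: next=.  (t=0,i=16, bit5=0)
  nb ..#..: next=#  (t=1,i=0, bit4=1)
  nb ...##: next=.  (t=0,i=8, bit3=0)
  nb ...#.: next=.  (t=0,i=15, bit2=0)
  nb ....#: next=#  (t=0,i=7, bit1=1)
  nb .....: next=#  (t=0,i=4, bit0=1)
  bits 11100110101001100101010010010011 = 3869660307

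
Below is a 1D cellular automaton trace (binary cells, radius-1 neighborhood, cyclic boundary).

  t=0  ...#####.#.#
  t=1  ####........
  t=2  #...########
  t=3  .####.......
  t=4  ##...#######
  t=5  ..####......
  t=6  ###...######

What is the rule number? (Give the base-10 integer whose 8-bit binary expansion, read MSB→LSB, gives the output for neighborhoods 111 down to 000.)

27

  ### -> .   bit 7 = 0  t=0,i=4
  ##. -> .   bit 6 = 0  t=0,i=7
  #.# -> .   bit 5 = 0  t=0,i=8
  #.. -> #   bit 4 = 1  t=0,i=0
  .## -> #   bit 3 = 1  t=0,i=3
  .#. -> .   bit 2 = 0  t=0,i=9
  ..# -> #   bit 1 = 1  t=0,i=2
  ... -> #   bit 0 = 1  t=0,i=1
  bits 00011011 = 27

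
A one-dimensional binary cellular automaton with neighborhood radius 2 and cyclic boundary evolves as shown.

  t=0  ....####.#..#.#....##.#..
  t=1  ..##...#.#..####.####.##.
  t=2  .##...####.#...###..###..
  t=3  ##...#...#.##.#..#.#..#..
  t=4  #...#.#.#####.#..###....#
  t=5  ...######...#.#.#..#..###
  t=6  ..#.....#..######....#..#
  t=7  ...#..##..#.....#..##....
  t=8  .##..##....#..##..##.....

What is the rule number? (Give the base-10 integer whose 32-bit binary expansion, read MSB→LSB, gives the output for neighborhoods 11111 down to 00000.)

  #####|.  b31=0 t=4,i=10
  ####.|.  b30=0 t=0,i=6
  ###.#|#  b29=1 t=0,i=7
  ###..|#  b28=1 t=2,i=17
  ##.##|#  b27=1 t=1,i=16
  ##.#.|.  b26=0 t=0,i=8
  ##..#|.  b25=0 t=2,i=18
  ##...|.  b24=0 t=1,i=4
  #.###|#  b23=1 t=1,i=17
  #.##.|#  b22=1 t=1,i=22
  #.#.#|#  b21=1 t=4,i=6
  #.#..|#  b20=1 t=0,i=9
  #..##|#  b19=1 t=1,i=11
  #..#.|.  b18=0 t=0,i=11
  #...#|.  b17=0 t=1,i=0
  #....|.  b16=0 t=0,i=16
  .####|.  b15=0 t=0,i=5
  .###.|.  b14=0 t=2,i=16
  .##.#|#  b13=1 t=0,i=20
  .##..|.  b12=0 t=1,i=3
  .#.##|#  b11=1 t=3,i=10
  .#.#.|#  b10=1 t=0,i=13
  .#..#|.  b9=0 t=0,i=10
  .#...|#  b8=1 t=0,i=15
  ..###|.  b7=0 t=0,i=4
  ..##.|#  b6=1 t=0,i=19
  ..#.#|#  b5=1 t=0,i=12
  ..#..|.  b4=0 t=3,i=5
  ...##|#  b3=1 t=0,i=3
  ...#.|#  b2=1 t=1,i=6
  ....#|#  b1=1 t=0,i=2
  .....|.  b0=0 t=0,i=0
  bits 00111000111110000010110101101110 = 955788654

955788654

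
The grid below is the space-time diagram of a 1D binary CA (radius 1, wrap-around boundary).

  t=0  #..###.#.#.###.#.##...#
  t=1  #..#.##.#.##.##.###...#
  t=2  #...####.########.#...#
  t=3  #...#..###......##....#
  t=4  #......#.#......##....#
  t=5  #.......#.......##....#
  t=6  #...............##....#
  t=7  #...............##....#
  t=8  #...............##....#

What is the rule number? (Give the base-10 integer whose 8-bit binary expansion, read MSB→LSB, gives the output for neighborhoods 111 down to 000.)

  nb ###: next=.  (t=0,i=4, bit7=0)
  nb ##.: next=#  (t=0,i=0, bit6=1)
  nb #.#: next=#  (t=0,i=6, bit5=1)
  nb #..: next=.  (t=0,i=1, bit4=0)
  nb .##: next=#  (t=0,i=3, bit3=1)
  nb .#.: next=.  (t=0,i=7, bit2=0)
  nb ..#: next=.  (t=0,i=2, bit1=0)
  nb ...: next=.  (t=0,i=20, bit0=0)
  bits 01101000 = 104

104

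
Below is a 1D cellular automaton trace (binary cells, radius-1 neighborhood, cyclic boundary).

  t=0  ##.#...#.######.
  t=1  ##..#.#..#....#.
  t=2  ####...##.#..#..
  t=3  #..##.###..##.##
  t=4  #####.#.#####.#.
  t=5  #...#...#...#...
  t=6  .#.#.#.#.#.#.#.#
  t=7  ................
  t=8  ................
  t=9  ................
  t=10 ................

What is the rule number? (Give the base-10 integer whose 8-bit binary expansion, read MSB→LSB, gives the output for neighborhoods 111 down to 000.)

  ### -> .   bit 7 = 0  t=0,i=10
  ##. -> #   bit 6 = 1  t=0,i=1
  #.# -> .   bit 5 = 0  t=0,i=2
  #.. -> #   bit 4 = 1  t=0,i=4
  .## -> #   bit 3 = 1  t=0,i=0
  .#. -> .   bit 2 = 0  t=0,i=3
  ..# -> #   bit 1 = 1  t=0,i=6
  ... -> .   bit 0 = 0  t=0,i=5
  bits 01011010 = 90

90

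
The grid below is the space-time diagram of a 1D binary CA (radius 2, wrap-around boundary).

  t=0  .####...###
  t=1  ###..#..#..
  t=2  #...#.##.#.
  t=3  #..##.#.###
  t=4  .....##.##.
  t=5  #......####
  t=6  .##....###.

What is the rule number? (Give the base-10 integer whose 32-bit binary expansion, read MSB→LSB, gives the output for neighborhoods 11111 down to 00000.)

  #####|#  b31=1 t=5,i=9
  ####.|.  b30=0 t=0,i=3
  ###.#|.  b29=0 t=0,i=10
  ###..|.  b28=0 t=0,i=4
  ##.##|#  b27=1 t=0,i=0
  ##.#.|#  b26=1 t=2,i=8
  ##..#|.  b25=0 t=1,i=3
  ##...|#  b24=1 t=0,i=5
  #.###|#  b23=1 t=0,i=1
  #.##.|#  b22=1 t=2,i=6
  #.#.#|#  b21=1 t=2,i=9
  #.#..|#  b20=1 t=2,i=0
  #..##|.  b19=0 t=1,i=10
  #..#.|#  b18=1 t=1,i=4
  #...#|.  b17=0 t=0,i=6
  #....|#  b16=1 t=4,i=0
  .####|#  b15=1 t=0,i=2
  .###.|.  b14=0 t=0,i=9
  .##.#|.  b13=0 t=2,i=7
  .##..|#  b12=1 t=4,i=9
  .#.##|.  b11=0 t=2,i=5
  .#.#.|#  b10=1 t=2,i=10
  .#..#|#  b9=1 t=1,i=6
  .#...|.  b8=0 t=2,i=1
  ..###|#  b7=1 t=0,i=8
  ..##.|.  b6=0 t=3,i=3
  ..#.#|#  b5=1 t=2,i=4
  ..#..|.  b4=0 t=1,i=5
  ...##|.  b3=0 t=0,i=7
  ...#.|#  b2=1 t=2,i=3
  ....#|.  b1=0 t=4,i=3
  .....|.  b0=0 t=4,i=1
  bits 10001101111101011001011010100100 = 2381682340

2381682340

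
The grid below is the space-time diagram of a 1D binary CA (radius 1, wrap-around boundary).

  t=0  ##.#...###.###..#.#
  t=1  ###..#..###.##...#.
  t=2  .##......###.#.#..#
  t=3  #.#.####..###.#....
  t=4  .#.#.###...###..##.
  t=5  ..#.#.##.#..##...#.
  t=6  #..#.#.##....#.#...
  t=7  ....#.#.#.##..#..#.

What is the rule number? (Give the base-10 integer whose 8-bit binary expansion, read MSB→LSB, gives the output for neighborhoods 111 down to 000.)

  ### -> #   bit 7 = 1  t=0,i=0
  ##. -> #   bit 6 = 1  t=0,i=1
  #.# -> #   bit 5 = 1  t=0,i=2
  #.. -> .   bit 4 = 0  t=0,i=4
  .## -> .   bit 3 = 0  t=0,i=7
  .#. -> .   bit 2 = 0  t=0,i=3
  ..# -> .   bit 1 = 0  t=0,i=6
  ... -> #   bit 0 = 1  t=0,i=5
  bits 11100001 = 225

225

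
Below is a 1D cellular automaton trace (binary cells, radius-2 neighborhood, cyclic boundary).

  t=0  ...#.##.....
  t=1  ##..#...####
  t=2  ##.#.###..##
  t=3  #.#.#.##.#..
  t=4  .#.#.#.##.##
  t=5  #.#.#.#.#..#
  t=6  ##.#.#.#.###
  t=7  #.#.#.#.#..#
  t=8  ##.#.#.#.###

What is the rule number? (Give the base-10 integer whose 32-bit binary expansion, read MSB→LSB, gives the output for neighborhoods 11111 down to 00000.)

  #####|#  b31=1 t=1,i=10
  ####.|#  b30=1 t=1,i=0
  ###.#|.  b29=0 t=2,i=1
  ###..|#  b28=1 t=1,i=1
  ##.##|.  b27=0 t=4,i=9
  ##.#.|#  b26=1 t=2,i=2
  ##..#|.  b25=0 t=1,i=2
  ##...|.  b24=0 t=0,i=7
  #.###|.  b23=0 t=2,i=5
  #.##.|.  b22=0 t=0,i=5
  #.#.#|.  b21=0 t=2,i=3
  #.#..|.  b20=0 t=3,i=9
  #..##|#  b19=1 t=2,i=9
  #..#.|#  b18=1 t=1,i=3
  #...#|#  b17=1 t=1,i=6
  #....|#  b16=1 t=0,i=8
  .####|.  b15=0 t=1,i=9
  .###.|#  b14=1 t=2,i=6
  .##.#|#  b13=1 t=3,i=7
  .##..|.  b12=0 t=0,i=6
  .#.##|#  b11=1 t=0,i=4
  .#.#.|#  b10=1 t=3,i=1
  .#..#|#  b9=1 t=3,i=10
  .#...|#  b8=1 t=1,i=5
  ..###|.  b7=0 t=1,i=8
  ..##.|#  b6=1 t=5,i=11
  ..#.#|.  b5=0 t=0,i=3
  ..#..|.  b4=0 t=1,i=4
  ...##|#  b3=1 t=1,i=7
  ...#.|.  b2=0 t=0,i=2
  ....#|#  b1=1 t=0,i=1
  .....|#  b0=1 t=0,i=0
  bits 11010100000011110110111101001011 = 3557781323

3557781323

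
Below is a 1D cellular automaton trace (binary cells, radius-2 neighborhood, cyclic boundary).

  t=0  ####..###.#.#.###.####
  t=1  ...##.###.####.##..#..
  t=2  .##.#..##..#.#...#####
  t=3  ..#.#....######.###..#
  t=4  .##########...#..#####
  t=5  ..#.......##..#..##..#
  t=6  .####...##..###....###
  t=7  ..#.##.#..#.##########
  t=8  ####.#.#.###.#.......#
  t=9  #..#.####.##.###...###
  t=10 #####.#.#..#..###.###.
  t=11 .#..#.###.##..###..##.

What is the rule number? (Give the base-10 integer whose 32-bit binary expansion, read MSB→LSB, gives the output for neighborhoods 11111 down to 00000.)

  nb #####: next=.  (t=0,i=0, bit31=0)
  nb ####.: next=.  (t=0,i=2, bit30=0)
  nb ###.#: next=#  (t=0,i=8, bit29=1)
  nb ###..: next=#  (t=0,i=3, bit28=1)
  nb ##.##: next=.  (t=0,i=17, bit27=0)
  nb ##.#.: next=.  (t=0,i=9, bit26=0)
  nb ##..#: next=#  (t=0,i=4, bit25=1)
  nb ##...: next=#  (t=4,i=11, bit24=1)
  nb #.###: next=.  (t=0,i=14, bit23=0)
  nb #.##.: next=.  (t=1,i=15, bit22=0)
  nb #.#.#: next=#  (t=0,i=10, bit21=1)
  nb #.#..: next=#  (t=2,i=4, bit20=1)
  nb #..##: next=.  (t=0,i=5, bit19=0)
  nb #..#.: next=#  (t=1,i=18, bit18=1)
  nb #...#: next=.  (t=2,i=15, bit17=0)
  nb #....: next=#  (t=1,i=21, bit16=1)
  nb .####: next=#  (t=0,i=19, bit15=1)
  nb .###.: next=#  (t=0,i=7, bit14=1)
  nb .##.#: next=#  (t=1,i=4, bit13=1)
  nb .##..: next=.  (t=1,i=16, bit12=0)
  nb .#.##: next=#  (t=0,i=13, bit11=1)
  nb .#.#.: next=#  (t=0,i=11, bit10=1)
  nb .#..#: next=.  (t=2,i=5, bit9=0)
  nb .#...: next=#  (t=1,i=20, bit8=1)
  nb ..###: next=#  (t=0,i=6, bit7=1)
  nb ..##.: next=.  (t=1,i=3, bit6=0)
  nb ..#.#: next=#  (t=2,i=11, bit5=1)
  nb ..#..: next=#  (t=1,i=19, bit4=1)
  nb ...##: next=#  (t=1,i=2, bit3=1)
  nb ...#.: next=.  (t=4,i=13, bit2=0)
  nb ....#: next=#  (t=1,i=1, bit1=1)
  nb .....: next=.  (t=1,i=0, bit0=0)
  bits 00110011001101011110110110111010 = 859172282

859172282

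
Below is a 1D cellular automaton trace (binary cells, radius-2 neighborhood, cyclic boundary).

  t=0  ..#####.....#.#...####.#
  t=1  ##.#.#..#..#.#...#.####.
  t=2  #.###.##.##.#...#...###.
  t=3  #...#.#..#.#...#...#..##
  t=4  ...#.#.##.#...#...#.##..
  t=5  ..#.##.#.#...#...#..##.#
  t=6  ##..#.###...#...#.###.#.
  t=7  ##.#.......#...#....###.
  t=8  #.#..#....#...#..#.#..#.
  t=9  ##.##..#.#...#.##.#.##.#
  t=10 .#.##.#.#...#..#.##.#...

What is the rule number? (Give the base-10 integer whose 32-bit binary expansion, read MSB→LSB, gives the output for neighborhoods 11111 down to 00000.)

  nb #####: next=.  (t=0,i=4, bit31=0)
  nb ####.: next=#  (t=0,i=5, bit30=1)
  nb ###.#: next=#  (t=0,i=21, bit29=1)
  nb ###..: next=.  (t=0,i=6, bit28=0)
  nb ##.##: next=.  (t=1,i=23, bit27=0)
  nb ##.#.: next=#  (t=0,i=22, bit26=1)
  nb ##..#: next=.  (t=6,i=2, bit25=0)
  nb ##...: next=.  (t=0,i=7, bit24=0)
  nb #.###: next=.  (t=1,i=19, bit23=0)
  nb #.##.: next=#  (t=1,i=0, bit22=1)
  nb #.#.#: next=#  (t=1,i=3, bit21=1)
  nb #.#..: next=.  (t=0,i=14, bit20=0)
  nb #..##: next=#  (t=0,i=1, bit19=1)
  nb #..#.: next=#  (t=1,i=7, bit18=1)
  nb #...#: next=.  (t=0,i=16, bit17=0)
  nb #....: next=#  (t=0,i=8, bit16=1)
  nb .####: next=#  (t=0,i=3, bit15=1)
  nb .###.: next=.  (t=2,i=3, bit14=0)
  nb .##.#: next=.  (t=1,i=1, bit13=0)
  nb .##..: next=#  (t=4,i=21, bit12=1)
  nb .#.##: next=.  (t=1,i=18, bit11=0)
  nb .#.#.: next=#  (t=0,i=13, bit10=1)
  nb .#..#: next=#  (t=0,i=0, bit9=1)
  nb .#...: next=.  (t=0,i=15, bit8=0)
  nb ..###: next=.  (t=0,i=2, bit7=0)
  nb ..##.: next=#  (t=5,i=20, bit6=1)
  nb ..#.#: next=.  (t=0,i=12, bit5=0)
  nb ..#..: next=.  (t=1,i=8, bit4=0)
  nb ...##: next=#  (t=0,i=17, bit3=1)
  nb ...#.: next=#  (t=0,i=11, bit2=1)
  nb ....#: next=.  (t=0,i=10, bit1=0)
  nb .....: next=.  (t=0,i=9, bit0=0)
  bits 01100100011011011001011001001100 = 1684903500

1684903500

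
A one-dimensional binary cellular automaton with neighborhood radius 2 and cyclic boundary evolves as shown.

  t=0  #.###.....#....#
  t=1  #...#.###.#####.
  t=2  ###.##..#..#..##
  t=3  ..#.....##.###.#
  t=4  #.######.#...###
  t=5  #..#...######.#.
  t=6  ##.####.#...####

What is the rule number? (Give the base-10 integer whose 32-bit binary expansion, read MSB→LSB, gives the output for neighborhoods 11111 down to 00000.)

  nb #####: next=.  (t=1,i=12, bit31=0)
  nb ####.: next=.  (t=1,i=13, bit30=0)
  nb ###.#: next=#  (t=1,i=8, bit29=1)
  nb ###..: next=#  (t=0,i=4, bit28=1)
  nb ##.##: next=.  (t=0,i=1, bit27=0)
  nb ##.#.: next=#  (t=1,i=15, bit26=1)
  nb ##..#: next=.  (t=2,i=6, bit25=0)
  nb ##...: next=.  (t=0,i=5, bit24=0)
  nb #.###: next=.  (t=0,i=2, bit23=0)
  nb #.##.: next=.  (t=2,i=4, bit22=0)
  nb #.#.#: next=#  (t=5,i=14, bit21=1)
  nb #.#..: next=#  (t=1,i=0, bit20=1)
  nb #..##: next=#  (t=2,i=13, bit19=1)
  nb #..#.: next=.  (t=2,i=7, bit18=0)
  nb #...#: next=#  (t=1,i=2, bit17=1)
  nb #....: next=#  (t=0,i=6, bit16=1)
  nb .####: next=#  (t=1,i=11, bit15=1)
  nb .###.: next=.  (t=0,i=3, bit14=0)
  nb .##.#: next=#  (t=0,i=0, bit13=1)
  nb .##..: next=.  (t=2,i=5, bit12=0)
  nb .#.##: next=#  (t=1,i=5, bit11=1)
  nb .#.#.: next=#  (t=5,i=15, bit10=1)
  nb .#..#: next=#  (t=2,i=9, bit9=1)
  nb .#...: next=#  (t=0,i=11, bit8=1)
  nb ..###: next=.  (t=2,i=14, bit7=0)
  nb ..##.: next=.  (t=0,i=15, bit6=0)
  nb ..#.#: next=#  (t=1,i=4, bit5=1)
  nb ..#..: next=#  (t=0,i=10, bit4=1)
  nb ...##: next=#  (t=0,i=14, bit3=1)
  nb ...#.: next=.  (t=0,i=9, bit2=0)
  nb ....#: next=#  (t=0,i=8, bit1=1)
  nb .....: next=#  (t=0,i=7, bit0=1)
  bits 00110100001110111010111100111011 = 876326715

876326715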